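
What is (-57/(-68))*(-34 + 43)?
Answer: 513/68 ≈ 7.5441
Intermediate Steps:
(-57/(-68))*(-34 + 43) = -57*(-1/68)*9 = (57/68)*9 = 513/68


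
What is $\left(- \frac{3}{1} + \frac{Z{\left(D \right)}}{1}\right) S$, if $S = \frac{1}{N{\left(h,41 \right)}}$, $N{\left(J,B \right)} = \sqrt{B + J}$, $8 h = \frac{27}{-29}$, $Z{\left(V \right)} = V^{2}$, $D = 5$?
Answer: $\frac{44 \sqrt{550130}}{9485} \approx 3.4407$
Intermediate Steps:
$h = - \frac{27}{232}$ ($h = \frac{27 \frac{1}{-29}}{8} = \frac{27 \left(- \frac{1}{29}\right)}{8} = \frac{1}{8} \left(- \frac{27}{29}\right) = - \frac{27}{232} \approx -0.11638$)
$S = \frac{2 \sqrt{550130}}{9485}$ ($S = \frac{1}{\sqrt{41 - \frac{27}{232}}} = \frac{1}{\sqrt{\frac{9485}{232}}} = \frac{1}{\frac{1}{116} \sqrt{550130}} = \frac{2 \sqrt{550130}}{9485} \approx 0.1564$)
$\left(- \frac{3}{1} + \frac{Z{\left(D \right)}}{1}\right) S = \left(- \frac{3}{1} + \frac{5^{2}}{1}\right) \frac{2 \sqrt{550130}}{9485} = \left(\left(-3\right) 1 + 25 \cdot 1\right) \frac{2 \sqrt{550130}}{9485} = \left(-3 + 25\right) \frac{2 \sqrt{550130}}{9485} = 22 \frac{2 \sqrt{550130}}{9485} = \frac{44 \sqrt{550130}}{9485}$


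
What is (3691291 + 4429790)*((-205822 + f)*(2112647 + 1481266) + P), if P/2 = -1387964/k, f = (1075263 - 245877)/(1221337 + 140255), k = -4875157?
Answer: -2215312524431539570595606370519/368776376108 ≈ -6.0072e+18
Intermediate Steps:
f = 46077/75644 (f = 829386/1361592 = 829386*(1/1361592) = 46077/75644 ≈ 0.60913)
P = 2775928/4875157 (P = 2*(-1387964/(-4875157)) = 2*(-1387964*(-1/4875157)) = 2*(1387964/4875157) = 2775928/4875157 ≈ 0.56940)
(3691291 + 4429790)*((-205822 + f)*(2112647 + 1481266) + P) = (3691291 + 4429790)*((-205822 + 46077/75644)*(2112647 + 1481266) + 2775928/4875157) = 8121081*(-15569153291/75644*3593913 + 2775928/4875157) = 8121081*(-55954182411517683/75644 + 2775928/4875157) = 8121081*(-272785424062577330603599/368776376108) = -2215312524431539570595606370519/368776376108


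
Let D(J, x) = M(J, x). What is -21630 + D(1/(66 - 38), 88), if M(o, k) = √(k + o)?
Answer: -21630 + √17255/14 ≈ -21621.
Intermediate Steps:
D(J, x) = √(J + x) (D(J, x) = √(x + J) = √(J + x))
-21630 + D(1/(66 - 38), 88) = -21630 + √(1/(66 - 38) + 88) = -21630 + √(1/28 + 88) = -21630 + √(2465/28) = -21630 + √17255/14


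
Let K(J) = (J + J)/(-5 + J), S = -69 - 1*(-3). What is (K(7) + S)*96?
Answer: -5664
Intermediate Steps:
S = -66 (S = -69 + 3 = -66)
K(J) = 2*J/(-5 + J) (K(J) = (2*J)/(-5 + J) = 2*J/(-5 + J))
(K(7) + S)*96 = (2*7/(-5 + 7) - 66)*96 = (2*7/2 - 66)*96 = (2*7*(½) - 66)*96 = (7 - 66)*96 = -59*96 = -5664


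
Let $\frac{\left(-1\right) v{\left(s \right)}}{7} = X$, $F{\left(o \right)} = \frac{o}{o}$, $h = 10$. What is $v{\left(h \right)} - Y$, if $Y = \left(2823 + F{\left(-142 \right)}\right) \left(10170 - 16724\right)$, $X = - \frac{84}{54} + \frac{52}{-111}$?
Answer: $\frac{6163333886}{333} \approx 1.8509 \cdot 10^{7}$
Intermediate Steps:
$F{\left(o \right)} = 1$
$X = - \frac{674}{333}$ ($X = \left(-84\right) \frac{1}{54} + 52 \left(- \frac{1}{111}\right) = - \frac{14}{9} - \frac{52}{111} = - \frac{674}{333} \approx -2.024$)
$v{\left(s \right)} = \frac{4718}{333}$ ($v{\left(s \right)} = \left(-7\right) \left(- \frac{674}{333}\right) = \frac{4718}{333}$)
$Y = -18508496$ ($Y = \left(2823 + 1\right) \left(10170 - 16724\right) = 2824 \left(-6554\right) = -18508496$)
$v{\left(h \right)} - Y = \frac{4718}{333} - -18508496 = \frac{4718}{333} + 18508496 = \frac{6163333886}{333}$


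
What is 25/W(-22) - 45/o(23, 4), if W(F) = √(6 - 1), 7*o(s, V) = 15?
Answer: -21 + 5*√5 ≈ -9.8197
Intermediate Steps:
o(s, V) = 15/7 (o(s, V) = (⅐)*15 = 15/7)
W(F) = √5
25/W(-22) - 45/o(23, 4) = 25/(√5) - 45/15/7 = 25*(√5/5) - 45*7/15 = 5*√5 - 21 = -21 + 5*√5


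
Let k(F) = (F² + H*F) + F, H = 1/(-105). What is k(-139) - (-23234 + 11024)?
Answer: 3296299/105 ≈ 31393.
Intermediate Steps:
H = -1/105 ≈ -0.0095238
k(F) = F² + 104*F/105 (k(F) = (F² - F/105) + F = F² + 104*F/105)
k(-139) - (-23234 + 11024) = (1/105)*(-139)*(104 + 105*(-139)) - (-23234 + 11024) = (1/105)*(-139)*(104 - 14595) - 1*(-12210) = (1/105)*(-139)*(-14491) + 12210 = 2014249/105 + 12210 = 3296299/105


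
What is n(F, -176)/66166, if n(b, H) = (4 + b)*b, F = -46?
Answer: 966/33083 ≈ 0.029199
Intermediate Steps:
n(b, H) = b*(4 + b)
n(F, -176)/66166 = -46*(4 - 46)/66166 = -46*(-42)*(1/66166) = 1932*(1/66166) = 966/33083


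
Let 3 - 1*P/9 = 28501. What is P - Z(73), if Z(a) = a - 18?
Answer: -256537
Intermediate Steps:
P = -256482 (P = 27 - 9*28501 = 27 - 256509 = -256482)
Z(a) = -18 + a
P - Z(73) = -256482 - (-18 + 73) = -256482 - 1*55 = -256482 - 55 = -256537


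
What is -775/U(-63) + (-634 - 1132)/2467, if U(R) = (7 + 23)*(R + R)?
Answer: -952711/1865052 ≈ -0.51082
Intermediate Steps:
U(R) = 60*R (U(R) = 30*(2*R) = 60*R)
-775/U(-63) + (-634 - 1132)/2467 = -775/(60*(-63)) + (-634 - 1132)/2467 = -775/(-3780) - 1766*1/2467 = -775*(-1/3780) - 1766/2467 = 155/756 - 1766/2467 = -952711/1865052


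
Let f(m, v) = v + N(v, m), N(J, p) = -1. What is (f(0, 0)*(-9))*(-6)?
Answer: -54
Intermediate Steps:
f(m, v) = -1 + v (f(m, v) = v - 1 = -1 + v)
(f(0, 0)*(-9))*(-6) = ((-1 + 0)*(-9))*(-6) = -1*(-9)*(-6) = 9*(-6) = -54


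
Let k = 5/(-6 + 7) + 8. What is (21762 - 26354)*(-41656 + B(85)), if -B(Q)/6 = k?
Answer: 191642528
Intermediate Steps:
k = 13 (k = 5/1 + 8 = 5*1 + 8 = 5 + 8 = 13)
B(Q) = -78 (B(Q) = -6*13 = -78)
(21762 - 26354)*(-41656 + B(85)) = (21762 - 26354)*(-41656 - 78) = -4592*(-41734) = 191642528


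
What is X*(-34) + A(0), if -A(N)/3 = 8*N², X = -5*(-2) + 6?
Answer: -544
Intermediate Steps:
X = 16 (X = 10 + 6 = 16)
A(N) = -24*N²
X*(-34) + A(0) = 16*(-34) - 24*0² = -544 - 24*0 = -544 + 0 = -544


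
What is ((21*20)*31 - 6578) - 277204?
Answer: -270762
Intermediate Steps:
((21*20)*31 - 6578) - 277204 = (420*31 - 6578) - 277204 = (13020 - 6578) - 277204 = 6442 - 277204 = -270762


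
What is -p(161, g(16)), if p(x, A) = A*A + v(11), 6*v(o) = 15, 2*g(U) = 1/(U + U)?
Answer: -10241/4096 ≈ -2.5002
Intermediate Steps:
g(U) = 1/(4*U) (g(U) = 1/(2*(U + U)) = 1/(2*((2*U))) = (1/(2*U))/2 = 1/(4*U))
v(o) = 5/2 (v(o) = (⅙)*15 = 5/2)
p(x, A) = 5/2 + A² (p(x, A) = A*A + 5/2 = A² + 5/2 = 5/2 + A²)
-p(161, g(16)) = -(5/2 + ((¼)/16)²) = -(5/2 + ((¼)*(1/16))²) = -(5/2 + (1/64)²) = -(5/2 + 1/4096) = -1*10241/4096 = -10241/4096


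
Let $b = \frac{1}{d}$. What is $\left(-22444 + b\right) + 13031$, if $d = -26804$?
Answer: $- \frac{252306053}{26804} \approx -9413.0$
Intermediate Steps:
$b = - \frac{1}{26804}$ ($b = \frac{1}{-26804} = - \frac{1}{26804} \approx -3.7308 \cdot 10^{-5}$)
$\left(-22444 + b\right) + 13031 = \left(-22444 - \frac{1}{26804}\right) + 13031 = - \frac{601588977}{26804} + 13031 = - \frac{252306053}{26804}$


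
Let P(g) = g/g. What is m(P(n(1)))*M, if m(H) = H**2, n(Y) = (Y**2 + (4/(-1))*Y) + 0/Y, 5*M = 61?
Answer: 61/5 ≈ 12.200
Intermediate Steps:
M = 61/5 (M = (1/5)*61 = 61/5 ≈ 12.200)
n(Y) = Y**2 - 4*Y (n(Y) = (Y**2 + (4*(-1))*Y) + 0 = (Y**2 - 4*Y) + 0 = Y**2 - 4*Y)
P(g) = 1
m(P(n(1)))*M = 1**2*(61/5) = 1*(61/5) = 61/5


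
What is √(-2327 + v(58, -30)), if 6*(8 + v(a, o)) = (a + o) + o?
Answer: I*√21018/3 ≈ 48.325*I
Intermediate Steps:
v(a, o) = -8 + o/3 + a/6 (v(a, o) = -8 + ((a + o) + o)/6 = -8 + (a + 2*o)/6 = -8 + (o/3 + a/6) = -8 + o/3 + a/6)
√(-2327 + v(58, -30)) = √(-2327 + (-8 + (⅓)*(-30) + (⅙)*58)) = √(-2327 + (-8 - 10 + 29/3)) = √(-2327 - 25/3) = √(-7006/3) = I*√21018/3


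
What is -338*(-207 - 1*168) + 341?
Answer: 127091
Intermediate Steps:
-338*(-207 - 1*168) + 341 = -338*(-207 - 168) + 341 = -338*(-375) + 341 = 126750 + 341 = 127091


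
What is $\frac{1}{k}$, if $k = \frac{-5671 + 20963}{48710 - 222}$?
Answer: $\frac{12122}{3823} \approx 3.1708$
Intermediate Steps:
$k = \frac{3823}{12122}$ ($k = \frac{15292}{48488} = 15292 \cdot \frac{1}{48488} = \frac{3823}{12122} \approx 0.31538$)
$\frac{1}{k} = \frac{1}{\frac{3823}{12122}} = \frac{12122}{3823}$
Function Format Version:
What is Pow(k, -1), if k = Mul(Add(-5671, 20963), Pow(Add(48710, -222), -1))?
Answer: Rational(12122, 3823) ≈ 3.1708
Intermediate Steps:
k = Rational(3823, 12122) (k = Mul(15292, Pow(48488, -1)) = Mul(15292, Rational(1, 48488)) = Rational(3823, 12122) ≈ 0.31538)
Pow(k, -1) = Pow(Rational(3823, 12122), -1) = Rational(12122, 3823)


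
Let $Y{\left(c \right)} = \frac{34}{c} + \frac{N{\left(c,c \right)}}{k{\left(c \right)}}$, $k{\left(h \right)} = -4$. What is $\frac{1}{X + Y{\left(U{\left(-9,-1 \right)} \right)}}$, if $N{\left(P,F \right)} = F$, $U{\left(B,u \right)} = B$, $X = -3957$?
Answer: $- \frac{36}{142507} \approx -0.00025262$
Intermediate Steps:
$Y{\left(c \right)} = \frac{34}{c} - \frac{c}{4}$ ($Y{\left(c \right)} = \frac{34}{c} + \frac{c}{-4} = \frac{34}{c} + c \left(- \frac{1}{4}\right) = \frac{34}{c} - \frac{c}{4}$)
$\frac{1}{X + Y{\left(U{\left(-9,-1 \right)} \right)}} = \frac{1}{-3957 + \left(\frac{34}{-9} - - \frac{9}{4}\right)} = \frac{1}{-3957 + \left(34 \left(- \frac{1}{9}\right) + \frac{9}{4}\right)} = \frac{1}{-3957 + \left(- \frac{34}{9} + \frac{9}{4}\right)} = \frac{1}{-3957 - \frac{55}{36}} = \frac{1}{- \frac{142507}{36}} = - \frac{36}{142507}$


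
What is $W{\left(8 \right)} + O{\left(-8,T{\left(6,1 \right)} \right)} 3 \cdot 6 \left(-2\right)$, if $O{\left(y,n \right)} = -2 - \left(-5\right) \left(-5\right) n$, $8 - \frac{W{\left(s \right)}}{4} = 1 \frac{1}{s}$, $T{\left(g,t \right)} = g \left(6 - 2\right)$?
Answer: $\frac{43407}{2} \approx 21704.0$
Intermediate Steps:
$T{\left(g,t \right)} = 4 g$ ($T{\left(g,t \right)} = g 4 = 4 g$)
$W{\left(s \right)} = 32 - \frac{4}{s}$ ($W{\left(s \right)} = 32 - 4 \cdot 1 \frac{1}{s} = 32 - \frac{4}{s}$)
$O{\left(y,n \right)} = -2 - 25 n$
$W{\left(8 \right)} + O{\left(-8,T{\left(6,1 \right)} \right)} 3 \cdot 6 \left(-2\right) = \left(32 - \frac{4}{8}\right) + \left(-2 - 25 \cdot 4 \cdot 6\right) 3 \cdot 6 \left(-2\right) = \left(32 - \frac{1}{2}\right) + \left(-2 - 600\right) 18 \left(-2\right) = \left(32 - \frac{1}{2}\right) + \left(-2 - 600\right) \left(-36\right) = \frac{63}{2} - -21672 = \frac{63}{2} + 21672 = \frac{43407}{2}$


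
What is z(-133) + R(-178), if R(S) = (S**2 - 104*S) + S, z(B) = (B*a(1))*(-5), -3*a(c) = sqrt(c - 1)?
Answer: 50018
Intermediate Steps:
a(c) = -sqrt(-1 + c)/3 (a(c) = -sqrt(c - 1)/3 = -sqrt(-1 + c)/3)
z(B) = 0 (z(B) = (B*(-sqrt(-1 + 1)/3))*(-5) = (B*(-sqrt(0)/3))*(-5) = (B*(-1/3*0))*(-5) = (B*0)*(-5) = 0*(-5) = 0)
R(S) = S**2 - 103*S
z(-133) + R(-178) = 0 - 178*(-103 - 178) = 0 - 178*(-281) = 0 + 50018 = 50018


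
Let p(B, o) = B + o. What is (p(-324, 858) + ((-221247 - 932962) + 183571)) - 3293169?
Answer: -4263273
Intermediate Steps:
(p(-324, 858) + ((-221247 - 932962) + 183571)) - 3293169 = ((-324 + 858) + ((-221247 - 932962) + 183571)) - 3293169 = (534 + (-1154209 + 183571)) - 3293169 = (534 - 970638) - 3293169 = -970104 - 3293169 = -4263273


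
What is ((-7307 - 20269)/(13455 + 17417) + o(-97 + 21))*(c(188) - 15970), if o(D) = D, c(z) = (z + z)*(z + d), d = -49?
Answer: -10769554914/3859 ≈ -2.7908e+6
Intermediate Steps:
c(z) = 2*z*(-49 + z) (c(z) = (z + z)*(z - 49) = (2*z)*(-49 + z) = 2*z*(-49 + z))
((-7307 - 20269)/(13455 + 17417) + o(-97 + 21))*(c(188) - 15970) = ((-7307 - 20269)/(13455 + 17417) + (-97 + 21))*(2*188*(-49 + 188) - 15970) = (-27576/30872 - 76)*(2*188*139 - 15970) = (-27576*1/30872 - 76)*(52264 - 15970) = (-3447/3859 - 76)*36294 = -296731/3859*36294 = -10769554914/3859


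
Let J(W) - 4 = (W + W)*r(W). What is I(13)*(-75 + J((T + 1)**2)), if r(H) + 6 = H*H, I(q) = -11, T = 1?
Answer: -99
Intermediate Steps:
r(H) = -6 + H**2 (r(H) = -6 + H*H = -6 + H**2)
J(W) = 4 + 2*W*(-6 + W**2) (J(W) = 4 + (W + W)*(-6 + W**2) = 4 + (2*W)*(-6 + W**2) = 4 + 2*W*(-6 + W**2))
I(13)*(-75 + J((T + 1)**2)) = -11*(-75 + (4 + 2*(1 + 1)**2*(-6 + ((1 + 1)**2)**2))) = -11*(-75 + (4 + 2*2**2*(-6 + (2**2)**2))) = -11*(-75 + (4 + 2*4*(-6 + 4**2))) = -11*(-75 + (4 + 2*4*(-6 + 16))) = -11*(-75 + (4 + 2*4*10)) = -11*(-75 + (4 + 80)) = -11*(-75 + 84) = -11*9 = -99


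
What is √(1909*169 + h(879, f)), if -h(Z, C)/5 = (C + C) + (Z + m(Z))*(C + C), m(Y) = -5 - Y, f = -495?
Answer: √302821 ≈ 550.29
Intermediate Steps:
h(Z, C) = 40*C (h(Z, C) = -5*((C + C) + (Z + (-5 - Z))*(C + C)) = -5*(2*C - 10*C) = -(-40)*C = 40*C)
√(1909*169 + h(879, f)) = √(1909*169 + 40*(-495)) = √(322621 - 19800) = √302821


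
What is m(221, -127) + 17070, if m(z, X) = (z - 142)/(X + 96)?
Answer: 529091/31 ≈ 17067.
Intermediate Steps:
m(z, X) = (-142 + z)/(96 + X)
m(221, -127) + 17070 = (-142 + 221)/(96 - 127) + 17070 = 79/(-31) + 17070 = -1/31*79 + 17070 = -79/31 + 17070 = 529091/31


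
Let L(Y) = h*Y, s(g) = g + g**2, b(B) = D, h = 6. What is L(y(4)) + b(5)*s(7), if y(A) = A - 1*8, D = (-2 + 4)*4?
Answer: 424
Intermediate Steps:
D = 8 (D = 2*4 = 8)
b(B) = 8
y(A) = -8 + A (y(A) = A - 8 = -8 + A)
L(Y) = 6*Y
L(y(4)) + b(5)*s(7) = 6*(-8 + 4) + 8*(7*(1 + 7)) = 6*(-4) + 8*(7*8) = -24 + 8*56 = -24 + 448 = 424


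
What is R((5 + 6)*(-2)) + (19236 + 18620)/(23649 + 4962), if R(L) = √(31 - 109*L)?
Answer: 37856/28611 + √2429 ≈ 50.608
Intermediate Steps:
R((5 + 6)*(-2)) + (19236 + 18620)/(23649 + 4962) = √(31 - 109*(5 + 6)*(-2)) + (19236 + 18620)/(23649 + 4962) = √(31 - 1199*(-2)) + 37856/28611 = √(31 - 109*(-22)) + 37856*(1/28611) = √(31 + 2398) + 37856/28611 = √2429 + 37856/28611 = 37856/28611 + √2429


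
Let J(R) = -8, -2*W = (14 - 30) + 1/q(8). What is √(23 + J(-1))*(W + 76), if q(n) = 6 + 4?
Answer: 1679*√15/20 ≈ 325.14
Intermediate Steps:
q(n) = 10
W = 159/20 (W = -((14 - 30) + 1/10)/2 = -(-16 + ⅒)/2 = -½*(-159/10) = 159/20 ≈ 7.9500)
√(23 + J(-1))*(W + 76) = √(23 - 8)*(159/20 + 76) = √15*(1679/20) = 1679*√15/20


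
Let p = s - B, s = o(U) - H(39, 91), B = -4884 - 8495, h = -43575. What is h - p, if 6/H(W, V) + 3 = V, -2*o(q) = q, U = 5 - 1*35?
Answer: -2506633/44 ≈ -56969.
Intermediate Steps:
U = -30 (U = 5 - 35 = -30)
B = -13379
o(q) = -q/2
H(W, V) = 6/(-3 + V)
s = 657/44 (s = -½*(-30) - 6/(-3 + 91) = 15 - 6/88 = 15 - 1*3/44 = 15 - 3/44 = 657/44 ≈ 14.932)
p = 589333/44 (p = 657/44 - 1*(-13379) = 657/44 + 13379 = 589333/44 ≈ 13394.)
h - p = -43575 - 1*589333/44 = -43575 - 589333/44 = -2506633/44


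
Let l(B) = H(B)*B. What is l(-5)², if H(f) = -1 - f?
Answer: 400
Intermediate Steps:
l(B) = B*(-1 - B) (l(B) = (-1 - B)*B = B*(-1 - B))
l(-5)² = (-1*(-5)*(1 - 5))² = (-1*(-5)*(-4))² = (-20)² = 400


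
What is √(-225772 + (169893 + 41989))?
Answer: I*√13890 ≈ 117.86*I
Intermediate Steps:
√(-225772 + (169893 + 41989)) = √(-225772 + 211882) = √(-13890) = I*√13890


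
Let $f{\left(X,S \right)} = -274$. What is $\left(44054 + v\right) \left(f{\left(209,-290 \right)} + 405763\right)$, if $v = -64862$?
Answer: $-8437415112$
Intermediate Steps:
$\left(44054 + v\right) \left(f{\left(209,-290 \right)} + 405763\right) = \left(44054 - 64862\right) \left(-274 + 405763\right) = \left(-20808\right) 405489 = -8437415112$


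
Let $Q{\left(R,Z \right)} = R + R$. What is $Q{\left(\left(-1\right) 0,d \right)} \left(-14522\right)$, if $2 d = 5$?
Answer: $0$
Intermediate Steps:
$d = \frac{5}{2}$ ($d = \frac{1}{2} \cdot 5 = \frac{5}{2} \approx 2.5$)
$Q{\left(R,Z \right)} = 2 R$
$Q{\left(\left(-1\right) 0,d \right)} \left(-14522\right) = 2 \left(\left(-1\right) 0\right) \left(-14522\right) = 2 \cdot 0 \left(-14522\right) = 0 \left(-14522\right) = 0$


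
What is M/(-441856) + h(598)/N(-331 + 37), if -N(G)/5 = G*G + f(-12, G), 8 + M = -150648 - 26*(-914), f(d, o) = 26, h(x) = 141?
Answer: 6849297353/23877345920 ≈ 0.28685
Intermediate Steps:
M = -126892 (M = -8 + (-150648 - 26*(-914)) = -8 + (-150648 + 23764) = -8 - 126884 = -126892)
N(G) = -130 - 5*G² (N(G) = -5*(G*G + 26) = -5*(G² + 26) = -5*(26 + G²) = -130 - 5*G²)
M/(-441856) + h(598)/N(-331 + 37) = -126892/(-441856) + 141/(-130 - 5*(-331 + 37)²) = -126892*(-1/441856) + 141/(-130 - 5*(-294)²) = 31723/110464 + 141/(-130 - 5*86436) = 31723/110464 + 141/(-130 - 432180) = 31723/110464 + 141/(-432310) = 31723/110464 + 141*(-1/432310) = 31723/110464 - 141/432310 = 6849297353/23877345920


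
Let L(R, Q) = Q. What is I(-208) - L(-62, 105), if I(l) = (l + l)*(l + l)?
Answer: 172951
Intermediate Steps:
I(l) = 4*l² (I(l) = (2*l)*(2*l) = 4*l²)
I(-208) - L(-62, 105) = 4*(-208)² - 1*105 = 4*43264 - 105 = 173056 - 105 = 172951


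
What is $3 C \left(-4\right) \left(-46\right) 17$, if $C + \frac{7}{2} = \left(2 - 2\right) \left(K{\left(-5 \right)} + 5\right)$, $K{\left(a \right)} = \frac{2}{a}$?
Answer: $-32844$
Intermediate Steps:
$C = - \frac{7}{2}$ ($C = - \frac{7}{2} + \left(2 - 2\right) \left(\frac{2}{-5} + 5\right) = - \frac{7}{2} + 0 \left(2 \left(- \frac{1}{5}\right) + 5\right) = - \frac{7}{2} + 0 \left(- \frac{2}{5} + 5\right) = - \frac{7}{2} + 0 \cdot \frac{23}{5} = - \frac{7}{2} + 0 = - \frac{7}{2} \approx -3.5$)
$3 C \left(-4\right) \left(-46\right) 17 = 3 \left(- \frac{7}{2}\right) \left(-4\right) \left(-46\right) 17 = \left(- \frac{21}{2}\right) \left(-4\right) \left(-46\right) 17 = 42 \left(-46\right) 17 = \left(-1932\right) 17 = -32844$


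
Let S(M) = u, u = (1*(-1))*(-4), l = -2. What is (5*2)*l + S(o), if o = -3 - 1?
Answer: -16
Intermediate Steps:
o = -4
u = 4 (u = -1*(-4) = 4)
S(M) = 4
(5*2)*l + S(o) = (5*2)*(-2) + 4 = 10*(-2) + 4 = -20 + 4 = -16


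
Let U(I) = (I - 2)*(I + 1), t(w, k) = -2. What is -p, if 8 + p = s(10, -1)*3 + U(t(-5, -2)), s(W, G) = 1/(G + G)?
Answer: 11/2 ≈ 5.5000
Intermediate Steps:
s(W, G) = 1/(2*G)
U(I) = (1 + I)*(-2 + I) (U(I) = (-2 + I)*(1 + I) = (1 + I)*(-2 + I))
p = -11/2 (p = -8 + (((1/2)/(-1))*3 + (-2 + (-2)**2 - 1*(-2))) = -8 + (((1/2)*(-1))*3 + (-2 + 4 + 2)) = -8 + (-1/2*3 + 4) = -8 + (-3/2 + 4) = -8 + 5/2 = -11/2 ≈ -5.5000)
-p = -1*(-11/2) = 11/2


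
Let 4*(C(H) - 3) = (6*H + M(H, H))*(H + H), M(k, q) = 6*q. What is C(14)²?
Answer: 1390041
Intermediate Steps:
C(H) = 3 + 6*H² (C(H) = 3 + ((6*H + 6*H)*(H + H))/4 = 3 + ((12*H)*(2*H))/4 = 3 + (24*H²)/4 = 3 + 6*H²)
C(14)² = (3 + 6*14²)² = (3 + 6*196)² = (3 + 1176)² = 1179² = 1390041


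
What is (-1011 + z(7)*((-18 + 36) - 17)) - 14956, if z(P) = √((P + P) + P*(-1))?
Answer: -15967 + √7 ≈ -15964.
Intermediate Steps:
z(P) = √P (z(P) = √(2*P - P) = √P)
(-1011 + z(7)*((-18 + 36) - 17)) - 14956 = (-1011 + √7*((-18 + 36) - 17)) - 14956 = (-1011 + √7*(18 - 17)) - 14956 = (-1011 + √7*1) - 14956 = (-1011 + √7) - 14956 = -15967 + √7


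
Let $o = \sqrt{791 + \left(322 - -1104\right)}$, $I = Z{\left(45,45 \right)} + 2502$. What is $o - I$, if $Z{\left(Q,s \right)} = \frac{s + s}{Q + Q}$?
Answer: $-2503 + \sqrt{2217} \approx -2455.9$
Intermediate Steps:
$Z{\left(Q,s \right)} = \frac{s}{Q}$ ($Z{\left(Q,s \right)} = \frac{2 s}{2 Q} = 2 s \frac{1}{2 Q} = \frac{s}{Q}$)
$I = 2503$ ($I = \frac{45}{45} + 2502 = 45 \cdot \frac{1}{45} + 2502 = 1 + 2502 = 2503$)
$o = \sqrt{2217}$ ($o = \sqrt{791 + \left(322 + 1104\right)} = \sqrt{791 + 1426} = \sqrt{2217} \approx 47.085$)
$o - I = \sqrt{2217} - 2503 = -2503 + \sqrt{2217}$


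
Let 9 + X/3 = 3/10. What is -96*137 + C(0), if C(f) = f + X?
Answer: -131781/10 ≈ -13178.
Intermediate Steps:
X = -261/10 (X = -27 + 3*(3/10) = -27 + 9/10 = -261/10 ≈ -26.100)
C(f) = -261/10 + f (C(f) = f - 261/10 = -261/10 + f)
-96*137 + C(0) = -96*137 + (-261/10 + 0) = -13152 - 261/10 = -131781/10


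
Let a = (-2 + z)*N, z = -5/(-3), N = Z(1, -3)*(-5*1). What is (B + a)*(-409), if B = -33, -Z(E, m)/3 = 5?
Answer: 23722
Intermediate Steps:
Z(E, m) = -15 (Z(E, m) = -3*5 = -15)
N = 75 (N = -(-75) = -15*(-5) = 75)
z = 5/3 (z = -5*(-1/3) = 5/3 ≈ 1.6667)
a = -25 (a = (-2 + 5/3)*75 = -1/3*75 = -25)
(B + a)*(-409) = (-33 - 25)*(-409) = -58*(-409) = 23722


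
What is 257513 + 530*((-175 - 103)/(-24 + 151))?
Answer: 32556811/127 ≈ 2.5635e+5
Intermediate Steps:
257513 + 530*((-175 - 103)/(-24 + 151)) = 257513 + 530*(-278/127) = 257513 - 147340/127 = 32556811/127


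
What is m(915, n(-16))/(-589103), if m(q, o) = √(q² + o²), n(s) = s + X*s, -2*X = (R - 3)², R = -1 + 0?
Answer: -√849769/589103 ≈ -0.0015648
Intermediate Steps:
R = -1
X = -8 (X = -(-1 - 3)²/2 = -½*(-4)² = -½*16 = -8)
n(s) = -7*s (n(s) = s - 8*s = -7*s)
m(q, o) = √(o² + q²)
m(915, n(-16))/(-589103) = √((-7*(-16))² + 915²)/(-589103) = √(112² + 837225)*(-1/589103) = √(12544 + 837225)*(-1/589103) = √849769*(-1/589103) = -√849769/589103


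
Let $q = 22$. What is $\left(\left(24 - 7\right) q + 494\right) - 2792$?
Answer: $-1924$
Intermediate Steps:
$\left(\left(24 - 7\right) q + 494\right) - 2792 = \left(\left(24 - 7\right) 22 + 494\right) - 2792 = \left(17 \cdot 22 + 494\right) - 2792 = \left(374 + 494\right) - 2792 = 868 - 2792 = -1924$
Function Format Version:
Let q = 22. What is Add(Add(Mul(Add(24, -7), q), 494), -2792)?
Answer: -1924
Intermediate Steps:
Add(Add(Mul(Add(24, -7), q), 494), -2792) = Add(Add(Mul(Add(24, -7), 22), 494), -2792) = Add(Add(Mul(17, 22), 494), -2792) = Add(Add(374, 494), -2792) = Add(868, -2792) = -1924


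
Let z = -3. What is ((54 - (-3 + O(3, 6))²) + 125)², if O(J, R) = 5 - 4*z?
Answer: 289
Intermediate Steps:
O(J, R) = 17 (O(J, R) = 5 - 4*(-3) = 5 + 12 = 17)
((54 - (-3 + O(3, 6))²) + 125)² = ((54 - (-3 + 17)²) + 125)² = ((54 - 1*14²) + 125)² = ((54 - 1*196) + 125)² = ((54 - 196) + 125)² = (-142 + 125)² = (-17)² = 289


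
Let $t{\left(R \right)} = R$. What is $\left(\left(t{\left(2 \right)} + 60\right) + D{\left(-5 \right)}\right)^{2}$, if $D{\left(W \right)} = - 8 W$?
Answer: $10404$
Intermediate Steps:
$\left(\left(t{\left(2 \right)} + 60\right) + D{\left(-5 \right)}\right)^{2} = \left(\left(2 + 60\right) - -40\right)^{2} = \left(62 + 40\right)^{2} = 102^{2} = 10404$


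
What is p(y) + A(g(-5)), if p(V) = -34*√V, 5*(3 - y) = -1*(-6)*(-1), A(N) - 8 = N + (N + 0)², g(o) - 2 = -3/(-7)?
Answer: 800/49 - 34*√105/5 ≈ -53.353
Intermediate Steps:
g(o) = 17/7 (g(o) = 2 - 3/(-7) = 2 - 3*(-⅐) = 2 + 3/7 = 17/7)
A(N) = 8 + N + N² (A(N) = 8 + (N + (N + 0)²) = 8 + (N + N²) = 8 + N + N²)
y = 21/5 (y = 3 - (-1*(-6))*(-1)/5 = 3 - 6*(-1)/5 = 3 - ⅕*(-6) = 3 + 6/5 = 21/5 ≈ 4.2000)
p(y) + A(g(-5)) = -34*√105/5 + (8 + 17/7 + (17/7)²) = -34*√105/5 + (8 + 17/7 + 289/49) = -34*√105/5 + 800/49 = 800/49 - 34*√105/5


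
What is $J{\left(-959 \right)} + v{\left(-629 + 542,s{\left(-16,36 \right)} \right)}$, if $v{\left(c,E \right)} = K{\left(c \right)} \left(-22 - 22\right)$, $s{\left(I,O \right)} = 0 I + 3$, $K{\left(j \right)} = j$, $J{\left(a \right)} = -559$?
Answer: $3269$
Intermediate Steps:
$s{\left(I,O \right)} = 3$ ($s{\left(I,O \right)} = 0 + 3 = 3$)
$v{\left(c,E \right)} = - 44 c$ ($v{\left(c,E \right)} = c \left(-22 - 22\right) = c \left(-44\right) = - 44 c$)
$J{\left(-959 \right)} + v{\left(-629 + 542,s{\left(-16,36 \right)} \right)} = -559 - 44 \left(-629 + 542\right) = -559 - -3828 = -559 + 3828 = 3269$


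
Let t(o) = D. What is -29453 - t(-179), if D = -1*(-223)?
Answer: -29676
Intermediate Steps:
D = 223
t(o) = 223
-29453 - t(-179) = -29453 - 1*223 = -29453 - 223 = -29676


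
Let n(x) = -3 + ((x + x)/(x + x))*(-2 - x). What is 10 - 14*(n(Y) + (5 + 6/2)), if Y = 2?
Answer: -4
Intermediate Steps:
n(x) = -5 - x (n(x) = -3 + ((2*x)/((2*x)))*(-2 - x) = -3 + ((2*x)*(1/(2*x)))*(-2 - x) = -3 + 1*(-2 - x) = -3 + (-2 - x) = -5 - x)
10 - 14*(n(Y) + (5 + 6/2)) = 10 - 14*((-5 - 1*2) + (5 + 6/2)) = 10 - 14*((-5 - 2) + (5 + (½)*6)) = 10 - 14*(-7 + (5 + 3)) = 10 - 14*(-7 + 8) = 10 - 14*1 = 10 - 14 = -4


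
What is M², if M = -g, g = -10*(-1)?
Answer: 100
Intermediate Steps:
g = 10
M = -10 (M = -1*10 = -10)
M² = (-10)² = 100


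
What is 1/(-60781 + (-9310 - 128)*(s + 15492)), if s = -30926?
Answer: 1/145605311 ≈ 6.8679e-9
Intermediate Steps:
1/(-60781 + (-9310 - 128)*(s + 15492)) = 1/(-60781 + (-9310 - 128)*(-30926 + 15492)) = 1/(-60781 - 9438*(-15434)) = 1/(-60781 + 145666092) = 1/145605311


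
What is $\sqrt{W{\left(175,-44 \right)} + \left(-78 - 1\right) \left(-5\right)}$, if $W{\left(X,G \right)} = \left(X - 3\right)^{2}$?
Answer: $3 \sqrt{3331} \approx 173.14$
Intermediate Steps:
$W{\left(X,G \right)} = \left(-3 + X\right)^{2}$
$\sqrt{W{\left(175,-44 \right)} + \left(-78 - 1\right) \left(-5\right)} = \sqrt{\left(-3 + 175\right)^{2} + \left(-78 - 1\right) \left(-5\right)} = \sqrt{172^{2} - -395} = \sqrt{29584 + 395} = \sqrt{29979} = 3 \sqrt{3331}$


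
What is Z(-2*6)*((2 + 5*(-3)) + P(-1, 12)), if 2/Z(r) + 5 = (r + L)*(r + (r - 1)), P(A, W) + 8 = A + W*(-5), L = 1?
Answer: -82/135 ≈ -0.60741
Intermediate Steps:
P(A, W) = -8 + A - 5*W (P(A, W) = -8 + (A + W*(-5)) = -8 + (A - 5*W) = -8 + A - 5*W)
Z(r) = 2/(-5 + (1 + r)*(-1 + 2*r)) (Z(r) = 2/(-5 + (r + 1)*(r + (r - 1))) = 2/(-5 + (1 + r)*(r + (-1 + r))) = 2/(-5 + (1 + r)*(-1 + 2*r)))
Z(-2*6)*((2 + 5*(-3)) + P(-1, 12)) = (2/(-6 - 2*6 + 2*(-2*6)²))*((2 + 5*(-3)) + (-8 - 1 - 5*12)) = (2/(-6 - 12 + 2*(-12)²))*((2 - 15) + (-8 - 1 - 60)) = (2/(-6 - 12 + 2*144))*(-13 - 69) = (2/(-6 - 12 + 288))*(-82) = (2/270)*(-82) = (2*(1/270))*(-82) = (1/135)*(-82) = -82/135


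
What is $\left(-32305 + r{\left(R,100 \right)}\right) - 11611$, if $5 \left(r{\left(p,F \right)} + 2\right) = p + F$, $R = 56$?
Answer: $- \frac{219434}{5} \approx -43887.0$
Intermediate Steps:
$r{\left(p,F \right)} = -2 + \frac{F}{5} + \frac{p}{5}$ ($r{\left(p,F \right)} = -2 + \frac{p + F}{5} = -2 + \frac{F + p}{5} = -2 + \left(\frac{F}{5} + \frac{p}{5}\right) = -2 + \frac{F}{5} + \frac{p}{5}$)
$\left(-32305 + r{\left(R,100 \right)}\right) - 11611 = \left(-32305 + \left(-2 + \frac{1}{5} \cdot 100 + \frac{1}{5} \cdot 56\right)\right) - 11611 = \left(-32305 + \left(-2 + 20 + \frac{56}{5}\right)\right) - 11611 = \left(-32305 + \frac{146}{5}\right) - 11611 = - \frac{161379}{5} - 11611 = - \frac{219434}{5}$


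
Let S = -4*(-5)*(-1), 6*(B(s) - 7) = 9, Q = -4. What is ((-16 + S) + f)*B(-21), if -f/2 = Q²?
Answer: -578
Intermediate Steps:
B(s) = 17/2 (B(s) = 7 + (⅙)*9 = 7 + 3/2 = 17/2)
S = -20 (S = 20*(-1) = -20)
f = -32 (f = -2*(-4)² = -2*16 = -32)
((-16 + S) + f)*B(-21) = ((-16 - 20) - 32)*(17/2) = (-36 - 32)*(17/2) = -68*17/2 = -578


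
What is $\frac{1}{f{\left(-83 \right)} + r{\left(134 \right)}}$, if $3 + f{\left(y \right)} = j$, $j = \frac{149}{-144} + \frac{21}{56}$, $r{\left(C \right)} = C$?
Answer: $\frac{144}{18769} \approx 0.0076722$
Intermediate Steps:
$j = - \frac{95}{144}$ ($j = 149 \left(- \frac{1}{144}\right) + 21 \cdot \frac{1}{56} = - \frac{149}{144} + \frac{3}{8} = - \frac{95}{144} \approx -0.65972$)
$f{\left(y \right)} = - \frac{527}{144}$ ($f{\left(y \right)} = -3 - \frac{95}{144} = - \frac{527}{144}$)
$\frac{1}{f{\left(-83 \right)} + r{\left(134 \right)}} = \frac{1}{- \frac{527}{144} + 134} = \frac{1}{\frac{18769}{144}} = \frac{144}{18769}$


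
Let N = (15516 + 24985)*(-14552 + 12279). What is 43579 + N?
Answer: -92015194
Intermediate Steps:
N = -92058773 (N = 40501*(-2273) = -92058773)
43579 + N = 43579 - 92058773 = -92015194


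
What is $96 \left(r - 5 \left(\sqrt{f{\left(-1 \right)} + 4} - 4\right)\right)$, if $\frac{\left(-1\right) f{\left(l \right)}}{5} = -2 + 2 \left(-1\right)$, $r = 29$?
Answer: $4704 - 960 \sqrt{6} \approx 2352.5$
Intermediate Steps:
$f{\left(l \right)} = 20$ ($f{\left(l \right)} = - 5 \left(-2 + 2 \left(-1\right)\right) = - 5 \left(-2 - 2\right) = \left(-5\right) \left(-4\right) = 20$)
$96 \left(r - 5 \left(\sqrt{f{\left(-1 \right)} + 4} - 4\right)\right) = 96 \left(29 - 5 \left(\sqrt{20 + 4} - 4\right)\right) = 96 \left(29 - 5 \left(\sqrt{24} - 4\right)\right) = 96 \left(29 - 5 \left(2 \sqrt{6} - 4\right)\right) = 96 \left(29 - 5 \left(-4 + 2 \sqrt{6}\right)\right) = 96 \left(29 + \left(20 - 10 \sqrt{6}\right)\right) = 96 \left(49 - 10 \sqrt{6}\right) = 4704 - 960 \sqrt{6}$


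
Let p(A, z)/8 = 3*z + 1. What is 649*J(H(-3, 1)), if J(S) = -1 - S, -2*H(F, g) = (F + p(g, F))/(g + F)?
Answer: 40887/4 ≈ 10222.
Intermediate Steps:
p(A, z) = 8 + 24*z (p(A, z) = 8*(3*z + 1) = 8*(1 + 3*z) = 8 + 24*z)
H(F, g) = -(8 + 25*F)/(2*(F + g)) (H(F, g) = -(F + (8 + 24*F))/(2*(g + F)) = -(8 + 25*F)/(2*(F + g)))
649*J(H(-3, 1)) = 649*(-1 - (-4 - 25/2*(-3))/(-3 + 1)) = 649*(-1 - (-4 + 75/2)/(-2)) = 649*(-1 - (-1)*67/(2*2)) = 649*(-1 - 1*(-67/4)) = 649*(-1 + 67/4) = 649*(63/4) = 40887/4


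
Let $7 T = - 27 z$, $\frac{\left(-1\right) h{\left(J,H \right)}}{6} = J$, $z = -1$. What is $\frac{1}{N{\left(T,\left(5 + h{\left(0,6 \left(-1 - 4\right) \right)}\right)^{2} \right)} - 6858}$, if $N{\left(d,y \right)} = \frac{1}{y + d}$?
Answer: $- \frac{202}{1385309} \approx -0.00014582$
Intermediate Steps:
$h{\left(J,H \right)} = - 6 J$
$T = \frac{27}{7}$ ($T = \frac{\left(-27\right) \left(-1\right)}{7} = \frac{1}{7} \cdot 27 = \frac{27}{7} \approx 3.8571$)
$N{\left(d,y \right)} = \frac{1}{d + y}$
$\frac{1}{N{\left(T,\left(5 + h{\left(0,6 \left(-1 - 4\right) \right)}\right)^{2} \right)} - 6858} = \frac{1}{\frac{1}{\frac{27}{7} + \left(5 - 0\right)^{2}} - 6858} = \frac{1}{\frac{1}{\frac{27}{7} + \left(5 + 0\right)^{2}} - 6858} = \frac{1}{\frac{1}{\frac{27}{7} + 5^{2}} - 6858} = \frac{1}{\frac{1}{\frac{27}{7} + 25} - 6858} = \frac{1}{\frac{1}{\frac{202}{7}} - 6858} = \frac{1}{\frac{7}{202} - 6858} = \frac{1}{- \frac{1385309}{202}} = - \frac{202}{1385309}$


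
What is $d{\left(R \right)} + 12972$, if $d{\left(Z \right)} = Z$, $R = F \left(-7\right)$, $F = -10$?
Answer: $13042$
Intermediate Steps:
$R = 70$ ($R = \left(-10\right) \left(-7\right) = 70$)
$d{\left(R \right)} + 12972 = 70 + 12972 = 13042$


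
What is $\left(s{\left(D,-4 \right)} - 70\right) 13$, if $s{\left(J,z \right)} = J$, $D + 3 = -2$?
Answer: $-975$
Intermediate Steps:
$D = -5$ ($D = -3 - 2 = -5$)
$\left(s{\left(D,-4 \right)} - 70\right) 13 = \left(-5 - 70\right) 13 = \left(-75\right) 13 = -975$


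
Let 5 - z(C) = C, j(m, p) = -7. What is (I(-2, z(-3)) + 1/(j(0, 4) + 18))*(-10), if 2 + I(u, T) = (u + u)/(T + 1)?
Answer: 2330/99 ≈ 23.535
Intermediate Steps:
z(C) = 5 - C
I(u, T) = -2 + 2*u/(1 + T) (I(u, T) = -2 + (u + u)/(T + 1) = -2 + (2*u)/(1 + T) = -2 + 2*u/(1 + T))
(I(-2, z(-3)) + 1/(j(0, 4) + 18))*(-10) = (2*(-1 - 2 - (5 - 1*(-3)))/(1 + (5 - 1*(-3))) + 1/(-7 + 18))*(-10) = (2*(-1 - 2 - (5 + 3))/(1 + (5 + 3)) + 1/11)*(-10) = (2*(-1 - 2 - 1*8)/(1 + 8) + 1/11)*(-10) = (2*(-1 - 2 - 8)/9 + 1/11)*(-10) = (2*(1/9)*(-11) + 1/11)*(-10) = (-22/9 + 1/11)*(-10) = -233/99*(-10) = 2330/99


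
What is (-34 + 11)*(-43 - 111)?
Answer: 3542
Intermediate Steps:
(-34 + 11)*(-43 - 111) = -23*(-154) = 3542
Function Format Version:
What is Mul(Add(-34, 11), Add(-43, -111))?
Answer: 3542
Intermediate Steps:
Mul(Add(-34, 11), Add(-43, -111)) = Mul(-23, -154) = 3542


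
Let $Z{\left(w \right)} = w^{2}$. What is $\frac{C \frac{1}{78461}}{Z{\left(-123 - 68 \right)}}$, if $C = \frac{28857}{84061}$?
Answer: $\frac{28857}{240610804724201} \approx 1.1993 \cdot 10^{-10}$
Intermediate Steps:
$C = \frac{28857}{84061}$ ($C = 28857 \cdot \frac{1}{84061} = \frac{28857}{84061} \approx 0.34329$)
$\frac{C \frac{1}{78461}}{Z{\left(-123 - 68 \right)}} = \frac{\frac{28857}{84061} \cdot \frac{1}{78461}}{\left(-123 - 68\right)^{2}} = \frac{\frac{28857}{84061} \cdot \frac{1}{78461}}{\left(-191\right)^{2}} = \frac{28857}{6595510121 \cdot 36481} = \frac{28857}{6595510121} \cdot \frac{1}{36481} = \frac{28857}{240610804724201}$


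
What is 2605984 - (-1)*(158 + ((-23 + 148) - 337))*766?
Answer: 2564620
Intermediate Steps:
2605984 - (-1)*(158 + ((-23 + 148) - 337))*766 = 2605984 - (-1)*(158 + (125 - 337))*766 = 2605984 - (-1)*(158 - 212)*766 = 2605984 - (-1)*(-54*766) = 2605984 - (-1)*(-41364) = 2605984 - 1*41364 = 2605984 - 41364 = 2564620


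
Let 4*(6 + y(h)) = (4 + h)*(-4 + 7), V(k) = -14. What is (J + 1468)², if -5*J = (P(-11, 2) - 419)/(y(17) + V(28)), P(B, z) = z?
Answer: 15156564544/7225 ≈ 2.0978e+6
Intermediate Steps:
y(h) = -3 + 3*h/4 (y(h) = -6 + ((4 + h)*(-4 + 7))/4 = -6 + ((4 + h)*3)/4 = -6 + (12 + 3*h)/4 = -6 + (3 + 3*h/4) = -3 + 3*h/4)
J = -1668/85 (J = -(2 - 419)/(5*((-3 + (¾)*17) - 14)) = -(-417)/(5*((-3 + 51/4) - 14)) = -(-417)/(5*(39/4 - 14)) = -(-417)/(5*(-17/4)) = -(-417)*(-4)/(5*17) = -⅕*1668/17 = -1668/85 ≈ -19.624)
(J + 1468)² = (-1668/85 + 1468)² = (123112/85)² = 15156564544/7225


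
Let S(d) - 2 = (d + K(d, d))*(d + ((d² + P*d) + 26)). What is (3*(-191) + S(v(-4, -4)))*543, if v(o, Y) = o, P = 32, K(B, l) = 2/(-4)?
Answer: -90138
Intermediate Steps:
K(B, l) = -½ (K(B, l) = 2*(-¼) = -½)
S(d) = 2 + (-½ + d)*(26 + d² + 33*d) (S(d) = 2 + (d - ½)*(d + ((d² + 32*d) + 26)) = 2 + (-½ + d)*(d + (26 + d² + 32*d)) = 2 + (-½ + d)*(26 + d² + 33*d))
(3*(-191) + S(v(-4, -4)))*543 = (3*(-191) + (-11 + (-4)³ + (19/2)*(-4) + (65/2)*(-4)²))*543 = (-573 + (-11 - 64 - 38 + (65/2)*16))*543 = (-573 + (-11 - 64 - 38 + 520))*543 = (-573 + 407)*543 = -166*543 = -90138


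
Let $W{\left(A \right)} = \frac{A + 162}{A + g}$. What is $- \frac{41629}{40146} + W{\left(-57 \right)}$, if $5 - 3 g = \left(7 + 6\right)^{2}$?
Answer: $- \frac{5318341}{2689782} \approx -1.9772$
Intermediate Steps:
$g = - \frac{164}{3}$ ($g = \frac{5}{3} - \frac{\left(7 + 6\right)^{2}}{3} = \frac{5}{3} - \frac{13^{2}}{3} = \frac{5}{3} - \frac{169}{3} = - \frac{164}{3} \approx -54.667$)
$W{\left(A \right)} = \frac{162 + A}{- \frac{164}{3} + A}$ ($W{\left(A \right)} = \frac{A + 162}{A - \frac{164}{3}} = \frac{162 + A}{- \frac{164}{3} + A}$)
$- \frac{41629}{40146} + W{\left(-57 \right)} = - \frac{41629}{40146} + \frac{3 \left(162 - 57\right)}{-164 + 3 \left(-57\right)} = \left(-41629\right) \frac{1}{40146} + 3 \frac{1}{-164 - 171} \cdot 105 = - \frac{41629}{40146} + 3 \frac{1}{-335} \cdot 105 = - \frac{41629}{40146} + 3 \left(- \frac{1}{335}\right) 105 = - \frac{41629}{40146} - \frac{63}{67} = - \frac{5318341}{2689782}$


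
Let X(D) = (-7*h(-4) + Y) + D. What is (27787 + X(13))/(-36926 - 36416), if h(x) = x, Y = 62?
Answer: -13945/36671 ≈ -0.38027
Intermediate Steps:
X(D) = 90 + D (X(D) = (-7*(-4) + 62) + D = (28 + 62) + D = 90 + D)
(27787 + X(13))/(-36926 - 36416) = (27787 + (90 + 13))/(-36926 - 36416) = (27787 + 103)/(-73342) = 27890*(-1/73342) = -13945/36671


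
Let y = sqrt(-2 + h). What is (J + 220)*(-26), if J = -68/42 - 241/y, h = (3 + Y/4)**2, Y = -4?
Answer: -119236/21 + 3133*sqrt(2) ≈ -1247.2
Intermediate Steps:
h = 4 (h = (3 - 4/4)**2 = (3 - 4*1/4)**2 = (3 - 1)**2 = 2**2 = 4)
y = sqrt(2) (y = sqrt(-2 + 4) = sqrt(2) ≈ 1.4142)
J = -34/21 - 241*sqrt(2)/2 (J = -68/42 - 241*sqrt(2)/2 = -68*1/42 - 241*sqrt(2)/2 = -34/21 - 241*sqrt(2)/2 ≈ -172.03)
(J + 220)*(-26) = ((-34/21 - 241*sqrt(2)/2) + 220)*(-26) = (4586/21 - 241*sqrt(2)/2)*(-26) = -119236/21 + 3133*sqrt(2)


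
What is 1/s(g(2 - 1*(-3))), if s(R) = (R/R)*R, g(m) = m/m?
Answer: 1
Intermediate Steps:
g(m) = 1
s(R) = R (s(R) = 1*R = R)
1/s(g(2 - 1*(-3))) = 1/1 = 1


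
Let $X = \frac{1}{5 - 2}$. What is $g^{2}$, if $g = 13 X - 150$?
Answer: $\frac{190969}{9} \approx 21219.0$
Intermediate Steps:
$X = \frac{1}{3}$ ($X = \frac{1}{5 - 2} = \frac{1}{3} \approx 0.33333$)
$g = - \frac{437}{3}$ ($g = 13 \cdot \frac{1}{3} - 150 = \frac{13}{3} - 150 = - \frac{437}{3} \approx -145.67$)
$g^{2} = \left(- \frac{437}{3}\right)^{2} = \frac{190969}{9}$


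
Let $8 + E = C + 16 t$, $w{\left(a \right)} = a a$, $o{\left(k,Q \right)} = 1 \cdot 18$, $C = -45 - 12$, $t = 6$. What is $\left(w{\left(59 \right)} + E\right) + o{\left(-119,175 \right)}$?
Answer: $3530$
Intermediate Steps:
$C = -57$
$o{\left(k,Q \right)} = 18$
$w{\left(a \right)} = a^{2}$
$E = 31$ ($E = -8 + \left(-57 + 16 \cdot 6\right) = -8 + \left(-57 + 96\right) = -8 + 39 = 31$)
$\left(w{\left(59 \right)} + E\right) + o{\left(-119,175 \right)} = \left(59^{2} + 31\right) + 18 = \left(3481 + 31\right) + 18 = 3512 + 18 = 3530$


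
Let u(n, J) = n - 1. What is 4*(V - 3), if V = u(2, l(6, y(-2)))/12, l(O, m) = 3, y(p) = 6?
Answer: -35/3 ≈ -11.667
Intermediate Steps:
u(n, J) = -1 + n
V = 1/12 (V = (-1 + 2)/12 = 1*(1/12) = 1/12 ≈ 0.083333)
4*(V - 3) = 4*(1/12 - 3) = 4*(-35/12) = -35/3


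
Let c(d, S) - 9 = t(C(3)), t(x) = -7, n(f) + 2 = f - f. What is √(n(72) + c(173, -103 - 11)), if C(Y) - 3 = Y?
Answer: 0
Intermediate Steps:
n(f) = -2 (n(f) = -2 + (f - f) = -2 + 0 = -2)
C(Y) = 3 + Y
c(d, S) = 2 (c(d, S) = 9 - 7 = 2)
√(n(72) + c(173, -103 - 11)) = √(-2 + 2) = √0 = 0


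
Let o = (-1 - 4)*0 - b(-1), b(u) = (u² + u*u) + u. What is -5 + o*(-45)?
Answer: 40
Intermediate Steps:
b(u) = u + 2*u² (b(u) = (u² + u²) + u = 2*u² + u = u + 2*u²)
o = -1 (o = (-1 - 4)*0 - (-1)*(1 + 2*(-1)) = -5*0 - (-1)*(1 - 2) = 0 - (-1)*(-1) = 0 - 1*1 = 0 - 1 = -1)
-5 + o*(-45) = -5 - 1*(-45) = -5 + 45 = 40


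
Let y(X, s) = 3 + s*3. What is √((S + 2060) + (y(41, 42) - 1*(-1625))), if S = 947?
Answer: 69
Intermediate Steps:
y(X, s) = 3 + 3*s
√((S + 2060) + (y(41, 42) - 1*(-1625))) = √((947 + 2060) + ((3 + 3*42) - 1*(-1625))) = √(3007 + ((3 + 126) + 1625)) = √(3007 + (129 + 1625)) = √(3007 + 1754) = √4761 = 69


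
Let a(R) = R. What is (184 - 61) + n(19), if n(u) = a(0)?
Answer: 123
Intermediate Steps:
n(u) = 0
(184 - 61) + n(19) = (184 - 61) + 0 = 123 + 0 = 123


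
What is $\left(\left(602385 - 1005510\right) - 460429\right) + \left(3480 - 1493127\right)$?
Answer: $-2353201$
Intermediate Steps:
$\left(\left(602385 - 1005510\right) - 460429\right) + \left(3480 - 1493127\right) = \left(-403125 - 460429\right) - 1489647 = -863554 - 1489647 = -2353201$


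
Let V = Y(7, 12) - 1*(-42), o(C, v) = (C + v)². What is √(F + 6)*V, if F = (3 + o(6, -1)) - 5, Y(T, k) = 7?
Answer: 49*√29 ≈ 263.87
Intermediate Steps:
F = 23 (F = (3 + (6 - 1)²) - 5 = (3 + 5²) - 5 = (3 + 25) - 5 = 28 - 5 = 23)
V = 49 (V = 7 - 1*(-42) = 7 + 42 = 49)
√(F + 6)*V = √(23 + 6)*49 = √29*49 = 49*√29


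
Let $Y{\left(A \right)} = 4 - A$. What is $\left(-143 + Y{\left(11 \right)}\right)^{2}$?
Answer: $22500$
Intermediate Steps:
$\left(-143 + Y{\left(11 \right)}\right)^{2} = \left(-143 + \left(4 - 11\right)\right)^{2} = \left(-143 - 7\right)^{2} = \left(-150\right)^{2} = 22500$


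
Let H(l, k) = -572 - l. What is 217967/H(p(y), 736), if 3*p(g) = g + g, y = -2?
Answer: -653901/1712 ≈ -381.95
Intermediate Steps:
p(g) = 2*g/3 (p(g) = (g + g)/3 = (2*g)/3 = 2*g/3)
217967/H(p(y), 736) = 217967/(-572 - 2*(-2)/3) = 217967/(-572 - 1*(-4/3)) = 217967/(-572 + 4/3) = 217967/(-1712/3) = 217967*(-3/1712) = -653901/1712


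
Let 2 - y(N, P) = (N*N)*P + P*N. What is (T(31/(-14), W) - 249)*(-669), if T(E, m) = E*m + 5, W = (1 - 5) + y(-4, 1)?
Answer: 142497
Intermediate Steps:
y(N, P) = 2 - N*P - P*N**2 (y(N, P) = 2 - ((N*N)*P + P*N) = 2 - (N**2*P + N*P) = 2 - (P*N**2 + N*P) = 2 - (N*P + P*N**2) = 2 + (-N*P - P*N**2) = 2 - N*P - P*N**2)
W = -14 (W = (1 - 5) + (2 - 1*(-4)*1 - 1*1*(-4)**2) = -4 + (2 + 4 - 1*1*16) = -4 + (2 + 4 - 16) = -4 - 10 = -14)
T(E, m) = 5 + E*m
(T(31/(-14), W) - 249)*(-669) = ((5 + (31/(-14))*(-14)) - 249)*(-669) = ((5 + (31*(-1/14))*(-14)) - 249)*(-669) = ((5 - 31/14*(-14)) - 249)*(-669) = ((5 + 31) - 249)*(-669) = (36 - 249)*(-669) = -213*(-669) = 142497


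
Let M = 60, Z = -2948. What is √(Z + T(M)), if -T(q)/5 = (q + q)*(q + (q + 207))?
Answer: 2*I*√49787 ≈ 446.26*I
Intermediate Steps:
T(q) = -10*q*(207 + 2*q) (T(q) = -5*(q + q)*(q + (q + 207)) = -5*2*q*(q + (207 + q)) = -5*2*q*(207 + 2*q) = -10*q*(207 + 2*q))
√(Z + T(M)) = √(-2948 - 10*60*(207 + 2*60)) = √(-2948 - 10*60*(207 + 120)) = √(-2948 - 10*60*327) = √(-2948 - 196200) = √(-199148) = 2*I*√49787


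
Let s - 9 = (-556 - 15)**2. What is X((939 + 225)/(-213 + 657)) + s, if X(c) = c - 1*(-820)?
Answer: 12094287/37 ≈ 3.2687e+5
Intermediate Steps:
X(c) = 820 + c (X(c) = c + 820 = 820 + c)
s = 326050 (s = 9 + (-556 - 15)**2 = 9 + (-571)**2 = 9 + 326041 = 326050)
X((939 + 225)/(-213 + 657)) + s = (820 + (939 + 225)/(-213 + 657)) + 326050 = (820 + 1164/444) + 326050 = (820 + 1164*(1/444)) + 326050 = (820 + 97/37) + 326050 = 30437/37 + 326050 = 12094287/37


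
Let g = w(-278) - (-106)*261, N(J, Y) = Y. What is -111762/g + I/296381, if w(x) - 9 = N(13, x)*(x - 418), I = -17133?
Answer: -12304439667/21849503701 ≈ -0.56314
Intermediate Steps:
w(x) = 9 + x*(-418 + x) (w(x) = 9 + x*(x - 418) = 9 + x*(-418 + x))
g = 221163 (g = (9 + (-278)**2 - 418*(-278)) - (-106)*261 = (9 + 77284 + 116204) - 1*(-27666) = 193497 + 27666 = 221163)
-111762/g + I/296381 = -111762/221163 - 17133/296381 = -111762*1/221163 - 17133*1/296381 = -37254/73721 - 17133/296381 = -12304439667/21849503701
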